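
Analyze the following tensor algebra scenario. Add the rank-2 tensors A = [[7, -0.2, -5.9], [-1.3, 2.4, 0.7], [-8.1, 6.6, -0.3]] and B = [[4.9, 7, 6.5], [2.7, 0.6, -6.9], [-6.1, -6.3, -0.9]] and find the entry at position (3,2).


Tensor addition is component-wise: (A + B)_{ij} = A_{ij} + B_{ij}.
A_{32} = 6.6
B_{32} = -6.3
(A + B)_{32} = 6.6 + -6.3 = 0.3

0.3


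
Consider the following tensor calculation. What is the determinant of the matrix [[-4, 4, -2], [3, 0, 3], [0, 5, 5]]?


Expanding along the first row, det(A) = a11*M_11 - a12*M_12 + a13*M_13, where M_1j is the (1,j) minor.
Minor M_11 = 0*5 - 3*5 = -15
Minor M_12 = 3*5 - 3*0 = 15
Minor M_13 = 3*5 - 0*0 = 15
det = -4*(-15) - 4*(15) + -2*(15)
    = 60 - 60 + -30
    = -30

-30


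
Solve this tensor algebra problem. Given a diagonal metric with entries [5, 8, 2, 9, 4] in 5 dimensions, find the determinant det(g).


For a diagonal metric, the determinant is the product of diagonal entries.
Diagonal entries: 5, 8, 2, 9, 4
det(g) = 5 * 8 * 2 * 9 * 4 = 2880

2880


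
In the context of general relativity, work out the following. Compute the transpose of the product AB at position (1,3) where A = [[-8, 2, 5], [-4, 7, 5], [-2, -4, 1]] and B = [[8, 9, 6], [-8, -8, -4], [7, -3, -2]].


(AB)^T_{ij} = (AB)_{ji} = sum_k A_{jk} B_{ki}.
For i=1, j=3 we need (AB)_{31}:
A_{31} * B_{11} = -2 * 8 = -16
A_{32} * B_{21} = -4 * -8 = 32
A_{33} * B_{31} = 1 * 7 = 7
Sum = -16 + 32 + 7 = 23

23


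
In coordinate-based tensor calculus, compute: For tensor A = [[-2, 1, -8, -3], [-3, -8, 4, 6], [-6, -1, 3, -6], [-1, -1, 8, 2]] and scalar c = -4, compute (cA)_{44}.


Scalar multiplication: (cA)_{ij} = c * A_{ij}.
c = -4
A_{44} = 2
(cA)_{44} = -4 * 2 = -8

-8


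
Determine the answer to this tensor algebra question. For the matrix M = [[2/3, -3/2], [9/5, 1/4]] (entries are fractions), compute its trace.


The trace is the sum of diagonal entries.
Diagonal: M[1,1] = 2/3, M[2,2] = 1/4
Tr(M) = 2/3 + 1/4
Computing step by step:
After adding M[1,1]: 2/3
After adding M[2,2]: 11/12
Tr(M) = 11/12

11/12


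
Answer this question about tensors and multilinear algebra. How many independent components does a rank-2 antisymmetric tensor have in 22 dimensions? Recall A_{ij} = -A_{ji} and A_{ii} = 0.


An antisymmetric rank-2 tensor satisfies A_{ij} = -A_{ji}, so diagonal entries are zero.
The independent components are the upper-triangular entries: C(n, 2) = n(n-1)/2.
n = 22
C(22, 2) = 22 * 21 / 2 = 462 / 2 = 231

231


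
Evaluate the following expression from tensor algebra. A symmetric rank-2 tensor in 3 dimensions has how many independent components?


A symmetric rank-2 tensor in d dimensions has d(d+1)/2 independent components.
d = 3
d(d+1)/2 = 3 * 4 / 2 = 12 / 2 = 6

6


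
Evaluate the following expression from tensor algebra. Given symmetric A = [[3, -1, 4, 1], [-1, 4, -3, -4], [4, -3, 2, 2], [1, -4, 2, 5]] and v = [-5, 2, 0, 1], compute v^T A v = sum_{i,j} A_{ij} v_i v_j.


First compute Av:
(Av)_1 = 3*-5 + -1*2 + 4*0 + 1*1 = -16
(Av)_2 = -1*-5 + 4*2 + -3*0 + -4*1 = 9
(Av)_3 = 4*-5 + -3*2 + 2*0 + 2*1 = -24
(Av)_4 = 1*-5 + -4*2 + 2*0 + 5*1 = -8
Av = [-16, 9, -24, -8]
Then v^T (Av) = -5*-16 + 2*9 + 0*-24 + 1*-8
= 80 + 18 + 0 + -8 = 90

90


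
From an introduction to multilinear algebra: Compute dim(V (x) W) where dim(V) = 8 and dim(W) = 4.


The dimension of a tensor product is the product of dimensions.
dim(V) = 8, dim(W) = 4
dim(V (x) W) = 8 * 4 = 32

32


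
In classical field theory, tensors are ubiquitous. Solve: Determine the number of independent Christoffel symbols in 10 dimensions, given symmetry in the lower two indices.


Christoffel symbols Gamma^k_{ij} are symmetric in i,j, so there are d * d(d+1)/2 independent symbols.
d = 10
d(d+1)/2 = 10 * 11 / 2 = 55
Total = 10 * 55 = 550

550


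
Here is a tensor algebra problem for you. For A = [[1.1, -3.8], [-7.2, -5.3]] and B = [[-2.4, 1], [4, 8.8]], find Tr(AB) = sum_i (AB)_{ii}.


Tr(AB) = sum_i (AB)_{ii} where (AB)_{ii} = sum_k A_{ik} B_{ki}.
(AB)_{11} = 1.1*-2.4 + -3.8*4 = -17.84
(AB)_{22} = -7.2*1 + -5.3*8.8 = -53.84
Tr(AB) = -17.84 + -53.84 = -71.68

-71.68


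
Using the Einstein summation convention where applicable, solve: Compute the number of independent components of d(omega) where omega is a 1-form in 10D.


The exterior derivative of a p-form is a (p+1)-form.
Its number of independent components is C(n, p+1).
n = 10, p+1 = 2
C(10, 2) = 45

45


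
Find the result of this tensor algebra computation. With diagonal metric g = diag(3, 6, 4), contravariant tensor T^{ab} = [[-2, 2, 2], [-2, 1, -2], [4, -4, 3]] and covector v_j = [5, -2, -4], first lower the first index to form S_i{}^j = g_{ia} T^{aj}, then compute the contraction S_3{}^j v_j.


Step 1: lower the first index. For a diagonal metric, g_{ia} T^{aj} = g_{ii} T^{ij} (no sum on i).
g_{33} = 4
S_3{}^1 = 4 * T^{31} = 4 * 4 = 16
S_3{}^2 = 4 * T^{32} = 4 * -4 = -16
S_3{}^3 = 4 * T^{33} = 4 * 3 = 12
Step 2: contract S_3{}^j with v_j.
S_3{}^1 * v_1 = 16 * 5 = 80
S_3{}^2 * v_2 = -16 * -2 = 32
S_3{}^3 * v_3 = 12 * -4 = -48
Result = 80 + 32 + -48 = 64

64


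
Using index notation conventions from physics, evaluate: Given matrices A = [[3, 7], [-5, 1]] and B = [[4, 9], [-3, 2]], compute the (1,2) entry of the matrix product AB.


(AB)_{ij} = sum_k A_{ik} B_{kj}.
For i=1, j=2:
A_{11} * B_{12} = 3 * 9 = 27
A_{12} * B_{22} = 7 * 2 = 14
Sum = 27 + 14 = 41

41


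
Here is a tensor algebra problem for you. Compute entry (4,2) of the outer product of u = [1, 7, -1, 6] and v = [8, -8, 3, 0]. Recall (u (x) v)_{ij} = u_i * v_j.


The outer product entry T_{ij} = u_i * v_j.
We need i=4, j=2.
u_4 = 6, v_2 = -8
T_{4,2} = 6 * -8 = -48

-48


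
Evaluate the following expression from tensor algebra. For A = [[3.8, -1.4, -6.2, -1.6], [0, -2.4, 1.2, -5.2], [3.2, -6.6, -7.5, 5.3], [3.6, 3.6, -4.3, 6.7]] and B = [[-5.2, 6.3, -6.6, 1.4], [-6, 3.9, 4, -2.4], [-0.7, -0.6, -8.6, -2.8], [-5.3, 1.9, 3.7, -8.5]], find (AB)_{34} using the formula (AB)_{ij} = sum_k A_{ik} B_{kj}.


(AB)_{ij} = sum_k A_{ik} B_{kj}.
For i=3, j=4:
A_{31} * B_{14} = 3.2 * 1.4 = 4.48
A_{32} * B_{24} = -6.6 * -2.4 = 15.84
A_{33} * B_{34} = -7.5 * -2.8 = 21
A_{34} * B_{44} = 5.3 * -8.5 = -45.05
Sum = 4.48 + 15.84 + 21 + -45.05 = -3.73

-3.73


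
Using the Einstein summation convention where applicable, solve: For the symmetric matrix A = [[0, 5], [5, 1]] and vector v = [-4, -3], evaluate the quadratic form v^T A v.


First compute Av:
(Av)_1 = 0*-4 + 5*-3 = -15
(Av)_2 = 5*-4 + 1*-3 = -23
Av = [-15, -23]
Then v^T (Av) = -4*-15 + -3*-23
= 60 + 69 = 129

129


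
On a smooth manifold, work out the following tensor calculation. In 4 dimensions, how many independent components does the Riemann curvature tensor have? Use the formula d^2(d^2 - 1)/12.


The Riemann tensor in d dimensions has d^2(d^2 - 1)/12 independent components.
d = 4, so d^2 = 16
d^2 - 1 = 15
d^2(d^2 - 1) = 16 * 15 = 240
Divide by 12: 240 / 12 = 20

20


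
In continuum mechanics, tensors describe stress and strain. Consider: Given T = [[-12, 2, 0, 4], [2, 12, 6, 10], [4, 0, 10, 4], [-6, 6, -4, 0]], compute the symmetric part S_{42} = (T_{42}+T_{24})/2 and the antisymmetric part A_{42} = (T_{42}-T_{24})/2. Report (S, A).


T_{42} = 6
T_{24} = 10
S_{42} = (6 + 10)/2 = 16/2 = 8
A_{42} = (6 - 10)/2 = -4/2 = -2
Check: S + A = 8 + -2 = 6 = T_{42}.

(8, -2)


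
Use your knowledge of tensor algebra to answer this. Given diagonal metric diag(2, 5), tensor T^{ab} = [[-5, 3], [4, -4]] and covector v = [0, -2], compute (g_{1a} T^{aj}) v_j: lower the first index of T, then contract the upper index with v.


Step 1: lower the first index. For a diagonal metric, g_{ia} T^{aj} = g_{ii} T^{ij} (no sum on i).
g_{11} = 2
S_1{}^1 = 2 * T^{11} = 2 * -5 = -10
S_1{}^2 = 2 * T^{12} = 2 * 3 = 6
Step 2: contract S_1{}^j with v_j.
S_1{}^1 * v_1 = -10 * 0 = 0
S_1{}^2 * v_2 = 6 * -2 = -12
Result = 0 + -12 = -12

-12


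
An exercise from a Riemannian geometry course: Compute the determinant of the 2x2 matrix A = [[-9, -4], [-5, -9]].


For a 2x2 matrix [[a, b], [c, d]], det = a*d - b*c.
a = -9, b = -4, c = -5, d = -9
a*d = -9 * -9 = 81
b*c = -4 * -5 = 20
det = 81 - 20 = 61

61


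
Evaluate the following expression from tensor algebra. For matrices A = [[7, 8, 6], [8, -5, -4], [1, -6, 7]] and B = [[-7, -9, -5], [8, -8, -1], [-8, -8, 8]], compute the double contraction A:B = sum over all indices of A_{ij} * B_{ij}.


A:B = sum over all i,j of A_{ij} * B_{ij}.
Row 1: 7*-7=-49, 8*-9=-72, 6*-5=-30 => row sum = -151
Row 2: 8*8=64, -5*-8=40, -4*-1=4 => row sum = 108
Row 3: 1*-8=-8, -6*-8=48, 7*8=56 => row sum = 96
Total = -151 + 108 + 96 = 53

53


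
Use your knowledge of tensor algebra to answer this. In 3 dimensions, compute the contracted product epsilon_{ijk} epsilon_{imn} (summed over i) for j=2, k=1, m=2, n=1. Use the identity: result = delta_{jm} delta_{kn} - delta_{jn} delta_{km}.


Using the identity: epsilon_{ijk} epsilon_{imn} = delta_{jm} delta_{kn} - delta_{jn} delta_{km}.
delta_{22} = 1
delta_{11} = 1
delta_{21} = 0
delta_{12} = 0
Result = 1 * 1 - 0 * 0 = 1 - 0 = 1

1


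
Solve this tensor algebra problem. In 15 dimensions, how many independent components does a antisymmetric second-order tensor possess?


A antisymmetric rank-2 tensor in d dimensions has d(d-1)/2 independent components.
d = 15
d(d-1)/2 = 15 * 14 / 2 = 210 / 2 = 105

105


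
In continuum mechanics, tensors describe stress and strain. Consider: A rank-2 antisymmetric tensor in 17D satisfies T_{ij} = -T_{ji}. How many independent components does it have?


An antisymmetric rank-2 tensor satisfies A_{ij} = -A_{ji}, so diagonal entries are zero.
The independent components are the upper-triangular entries: C(n, 2) = n(n-1)/2.
n = 17
C(17, 2) = 17 * 16 / 2 = 272 / 2 = 136

136


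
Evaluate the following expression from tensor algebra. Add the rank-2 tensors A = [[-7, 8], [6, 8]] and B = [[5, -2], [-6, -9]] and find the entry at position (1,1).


Tensor addition is component-wise: (A + B)_{ij} = A_{ij} + B_{ij}.
A_{11} = -7
B_{11} = 5
(A + B)_{11} = -7 + 5 = -2

-2


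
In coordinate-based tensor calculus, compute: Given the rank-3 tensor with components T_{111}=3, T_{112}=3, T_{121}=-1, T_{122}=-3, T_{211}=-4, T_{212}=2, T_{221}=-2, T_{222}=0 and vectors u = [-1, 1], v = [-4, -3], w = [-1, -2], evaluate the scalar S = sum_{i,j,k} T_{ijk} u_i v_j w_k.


S = sum over i,j,k of T_{ijk} u_i v_j w_k. Expanding all 8 terms:
T_{111}*u_1*v_1*w_1 = 3*-1*-4*-1 = -12  (running total: -12)
T_{112}*u_1*v_1*w_2 = 3*-1*-4*-2 = -24  (running total: -36)
T_{121}*u_1*v_2*w_1 = -1*-1*-3*-1 = 3  (running total: -33)
T_{122}*u_1*v_2*w_2 = -3*-1*-3*-2 = 18  (running total: -15)
T_{211}*u_2*v_1*w_1 = -4*1*-4*-1 = -16  (running total: -31)
T_{212}*u_2*v_1*w_2 = 2*1*-4*-2 = 16  (running total: -15)
T_{221}*u_2*v_2*w_1 = -2*1*-3*-1 = -6  (running total: -21)
T_{222}*u_2*v_2*w_2 = 0*1*-3*-2 = 0  (running total: -21)
S = -21

-21


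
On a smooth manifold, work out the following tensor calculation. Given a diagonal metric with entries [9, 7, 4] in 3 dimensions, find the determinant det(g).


For a diagonal metric, the determinant is the product of diagonal entries.
Diagonal entries: 9, 7, 4
det(g) = 9 * 7 * 4 = 252

252


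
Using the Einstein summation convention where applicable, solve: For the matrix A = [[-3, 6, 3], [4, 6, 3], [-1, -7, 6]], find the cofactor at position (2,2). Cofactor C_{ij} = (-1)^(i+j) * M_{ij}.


To find cofactor C_{22}, delete row 2 and column 2.
The resulting 2x2 submatrix is: [[-3, 3], [-1, 6]]
Minor M_{22} = -3*6 - 3*-1
  = -18 - -3 = -15
Sign = (-1)^(2+2) = (-1)^4 = 1
Cofactor C_{22} = 1 * -15 = -15

-15


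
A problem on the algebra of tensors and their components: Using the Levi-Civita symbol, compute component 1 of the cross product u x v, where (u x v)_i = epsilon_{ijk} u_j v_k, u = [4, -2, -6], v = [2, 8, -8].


(u x v)_1 = sum_{j,k} epsilon_{1jk} u_j v_k. Only permutations of (1,2,3) contribute; the two non-zero terms are:
eps_{123} u_2 v_3 = 1 * -2 * -8 = 16
eps_{132} u_3 v_2 = -1 * -6 * 8 = 48
(u x v)_1 = 64

64


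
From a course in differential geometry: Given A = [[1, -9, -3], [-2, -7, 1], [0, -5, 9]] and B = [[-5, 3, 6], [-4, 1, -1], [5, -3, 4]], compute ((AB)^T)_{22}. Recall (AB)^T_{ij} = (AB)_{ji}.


(AB)^T_{ij} = (AB)_{ji} = sum_k A_{jk} B_{ki}.
For i=2, j=2 we need (AB)_{22}:
A_{21} * B_{12} = -2 * 3 = -6
A_{22} * B_{22} = -7 * 1 = -7
A_{23} * B_{32} = 1 * -3 = -3
Sum = -6 + -7 + -3 = -16

-16


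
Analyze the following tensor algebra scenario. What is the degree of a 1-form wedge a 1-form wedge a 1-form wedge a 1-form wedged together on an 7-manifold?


The degree of a wedge product is the sum of the degrees of the individual forms.
Degrees: 1, 1, 1, 1
Total degree = 1 + 1 + 1 + 1 = 4

4


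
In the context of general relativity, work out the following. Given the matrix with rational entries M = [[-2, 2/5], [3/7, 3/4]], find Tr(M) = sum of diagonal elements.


The trace is the sum of diagonal entries.
Diagonal: M[1,1] = -2, M[2,2] = 3/4
Tr(M) = -2 + 3/4
Computing step by step:
After adding M[1,1]: -2
After adding M[2,2]: -5/4
Tr(M) = -5/4

-5/4


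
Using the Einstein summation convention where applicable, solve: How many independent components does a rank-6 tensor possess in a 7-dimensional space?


The number of components of a rank-r tensor in d dimensions is d^r.
Here d = 7 and r = 6.
7^6 = 117649

117649


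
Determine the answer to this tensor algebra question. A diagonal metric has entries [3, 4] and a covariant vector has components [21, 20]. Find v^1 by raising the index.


To raise an index with a diagonal metric: v^i = v_i / g_{ii}.
For index 1: v_1 = 21, g_{11} = 3
v^1 = 21 / 3 = 7

7


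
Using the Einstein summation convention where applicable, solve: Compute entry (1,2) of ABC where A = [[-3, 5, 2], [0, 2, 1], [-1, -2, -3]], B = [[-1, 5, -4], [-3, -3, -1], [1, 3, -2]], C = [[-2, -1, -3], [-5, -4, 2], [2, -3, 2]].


(ABC)_{12} = sum_m (AB)_{1m} C_{m2}. First compute row 1 of AB.
(AB)_{11} = -3*-1 + 5*-3 + 2*1 = -10
(AB)_{12} = -3*5 + 5*-3 + 2*3 = -24
(AB)_{13} = -3*-4 + 5*-1 + 2*-2 = 3
Now contract with column 2 of C:
(AB)_{11} * C_{12} = -10 * -1 = 10
(AB)_{12} * C_{22} = -24 * -4 = 96
(AB)_{13} * C_{32} = 3 * -3 = -9
(ABC)_{12} = 10 + 96 + -9 = 97

97


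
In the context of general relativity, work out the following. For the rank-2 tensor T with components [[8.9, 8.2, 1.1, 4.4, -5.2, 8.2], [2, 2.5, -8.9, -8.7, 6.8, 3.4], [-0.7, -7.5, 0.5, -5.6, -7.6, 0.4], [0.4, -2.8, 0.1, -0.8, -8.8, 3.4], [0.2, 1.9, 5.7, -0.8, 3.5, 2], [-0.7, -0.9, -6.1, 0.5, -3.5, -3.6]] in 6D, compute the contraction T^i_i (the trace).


The contraction (trace) of a rank-2 tensor is the sum of its diagonal elements.
Diagonal entries: A[1,1] = 8.9, A[2,2] = 2.5, A[3,3] = 0.5, A[4,4] = -0.8, A[5,5] = 3.5, A[6,6] = -3.6
Tr(A) = 8.9 + 2.5 + 0.5 + -0.8 + 3.5 + -3.6 = 11

11


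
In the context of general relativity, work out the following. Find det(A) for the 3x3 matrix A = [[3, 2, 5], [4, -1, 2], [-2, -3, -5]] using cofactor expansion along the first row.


Expanding along the first row, det(A) = a11*M_11 - a12*M_12 + a13*M_13, where M_1j is the (1,j) minor.
Minor M_11 = -1*-5 - 2*-3 = 11
Minor M_12 = 4*-5 - 2*-2 = -16
Minor M_13 = 4*-3 - -1*-2 = -14
det = 3*(11) - 2*(-16) + 5*(-14)
    = 33 - -32 + -70
    = -5

-5


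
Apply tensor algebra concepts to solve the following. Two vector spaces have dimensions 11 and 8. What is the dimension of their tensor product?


The dimension of a tensor product is the product of dimensions.
dim(V) = 11, dim(W) = 8
dim(V (x) W) = 11 * 8 = 88

88


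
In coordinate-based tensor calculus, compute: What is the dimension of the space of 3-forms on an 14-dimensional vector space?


The dimension of the space of p-forms on an n-dimensional space is C(n, p).
n = 14, p = 3
C(14, 3) = 14! / (3! * 11!) = 364

364


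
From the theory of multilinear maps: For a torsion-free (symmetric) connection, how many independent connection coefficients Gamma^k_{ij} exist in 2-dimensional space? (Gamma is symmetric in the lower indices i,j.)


Christoffel symbols Gamma^k_{ij} are symmetric in i,j, so there are d * d(d+1)/2 independent symbols.
d = 2
d(d+1)/2 = 2 * 3 / 2 = 3
Total = 2 * 3 = 6

6


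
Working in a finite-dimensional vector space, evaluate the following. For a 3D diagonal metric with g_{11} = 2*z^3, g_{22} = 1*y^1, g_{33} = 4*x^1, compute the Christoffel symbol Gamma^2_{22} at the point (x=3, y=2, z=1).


For a diagonal metric, Gamma^k_{ij} = (1/2) g^{kk} (dg_{ik}/dx_j + dg_{jk}/dx_i - dg_{ij}/dx_k).
The metric is diagonal, so g_{ab} = 0 for a != b.
At the given point: g_{11} = 2, g_{22} = 2, g_{33} = 12
g^{22} = 1/2
dg_{22}/dx_2 = dg_{22}/dx_2 = 1
dg_{22}/dx_2 = dg_{22}/dx_2 = 1
dg_{22}/dx_2 = dg_{22}/dx_2 = 1
Numerator = 1 + 1 - 1 = 1
Gamma^2_{22} = 1 / (2 * 2) = 1/4

1/4


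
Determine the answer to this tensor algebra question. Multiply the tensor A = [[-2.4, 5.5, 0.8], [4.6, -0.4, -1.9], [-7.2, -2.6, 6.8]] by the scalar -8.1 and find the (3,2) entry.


Scalar multiplication: (cA)_{ij} = c * A_{ij}.
c = -8.1
A_{32} = -2.6
(cA)_{32} = -8.1 * -2.6 = 21.06

21.06


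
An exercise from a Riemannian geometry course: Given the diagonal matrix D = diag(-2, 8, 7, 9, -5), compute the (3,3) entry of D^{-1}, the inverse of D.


For a diagonal matrix, the inverse has entries (D^{-1})_{ii} = 1/d_{ii}.
The diagonal entries are: d_{11} = -2, d_{22} = 8, d_{33} = 7, d_{44} = 9, d_{55} = -5
We need (D^{-1})_{33} = 1/d_{33} = 1/7 = 1/7

1/7


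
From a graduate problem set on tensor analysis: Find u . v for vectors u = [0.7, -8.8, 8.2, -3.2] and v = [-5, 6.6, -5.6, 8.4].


The inner product u . v = sum of u_i * v_i.
Term-by-term: 0.7 * -5, -8.8 * 6.6, 8.2 * -5.6, -3.2 * 8.4
Products: -3.5, -58.08, -45.92, -26.88
Sum = -3.5 + -58.08 + -45.92 + -26.88 = -134.38

-134.38


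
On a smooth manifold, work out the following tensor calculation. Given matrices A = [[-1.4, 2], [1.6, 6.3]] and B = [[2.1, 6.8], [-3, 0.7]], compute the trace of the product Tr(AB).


Tr(AB) = sum_i (AB)_{ii} where (AB)_{ii} = sum_k A_{ik} B_{ki}.
(AB)_{11} = -1.4*2.1 + 2*-3 = -8.94
(AB)_{22} = 1.6*6.8 + 6.3*0.7 = 15.29
Tr(AB) = -8.94 + 15.29 = 6.35

6.35


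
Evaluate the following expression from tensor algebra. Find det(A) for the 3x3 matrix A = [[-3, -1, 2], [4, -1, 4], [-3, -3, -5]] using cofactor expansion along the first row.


Expanding along the first row, det(A) = a11*M_11 - a12*M_12 + a13*M_13, where M_1j is the (1,j) minor.
Minor M_11 = -1*-5 - 4*-3 = 17
Minor M_12 = 4*-5 - 4*-3 = -8
Minor M_13 = 4*-3 - -1*-3 = -15
det = -3*(17) - -1*(-8) + 2*(-15)
    = -51 - 8 + -30
    = -89

-89


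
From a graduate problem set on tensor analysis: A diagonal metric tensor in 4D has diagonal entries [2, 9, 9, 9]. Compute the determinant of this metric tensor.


For a diagonal metric, the determinant is the product of diagonal entries.
Diagonal entries: 2, 9, 9, 9
det(g) = 2 * 9 * 9 * 9 = 1458

1458


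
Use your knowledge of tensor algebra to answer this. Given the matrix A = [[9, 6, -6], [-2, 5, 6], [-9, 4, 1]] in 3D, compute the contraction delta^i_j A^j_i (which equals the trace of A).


The contraction (trace) of a rank-2 tensor is the sum of its diagonal elements.
Diagonal entries: A[1,1] = 9, A[2,2] = 5, A[3,3] = 1
Tr(A) = 9 + 5 + 1 = 15

15


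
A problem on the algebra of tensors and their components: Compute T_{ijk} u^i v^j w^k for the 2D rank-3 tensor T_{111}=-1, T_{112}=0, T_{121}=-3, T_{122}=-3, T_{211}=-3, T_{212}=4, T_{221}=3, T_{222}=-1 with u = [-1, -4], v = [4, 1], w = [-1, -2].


S = sum over i,j,k of T_{ijk} u_i v_j w_k. Expanding all 8 terms:
T_{111}*u_1*v_1*w_1 = -1*-1*4*-1 = -4  (running total: -4)
T_{112}*u_1*v_1*w_2 = 0*-1*4*-2 = 0  (running total: -4)
T_{121}*u_1*v_2*w_1 = -3*-1*1*-1 = -3  (running total: -7)
T_{122}*u_1*v_2*w_2 = -3*-1*1*-2 = -6  (running total: -13)
T_{211}*u_2*v_1*w_1 = -3*-4*4*-1 = -48  (running total: -61)
T_{212}*u_2*v_1*w_2 = 4*-4*4*-2 = 128  (running total: 67)
T_{221}*u_2*v_2*w_1 = 3*-4*1*-1 = 12  (running total: 79)
T_{222}*u_2*v_2*w_2 = -1*-4*1*-2 = -8  (running total: 71)
S = 71

71


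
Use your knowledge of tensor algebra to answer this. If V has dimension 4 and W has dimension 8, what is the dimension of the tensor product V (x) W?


The dimension of a tensor product is the product of dimensions.
dim(V) = 4, dim(W) = 8
dim(V (x) W) = 4 * 8 = 32

32


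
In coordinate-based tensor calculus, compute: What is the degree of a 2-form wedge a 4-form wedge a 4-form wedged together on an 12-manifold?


The degree of a wedge product is the sum of the degrees of the individual forms.
Degrees: 2, 4, 4
Total degree = 2 + 4 + 4 = 10

10


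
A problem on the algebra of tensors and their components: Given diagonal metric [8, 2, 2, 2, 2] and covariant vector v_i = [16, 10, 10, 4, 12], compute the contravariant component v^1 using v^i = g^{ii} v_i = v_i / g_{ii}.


To raise an index with a diagonal metric: v^i = v_i / g_{ii}.
For index 1: v_1 = 16, g_{11} = 8
v^1 = 16 / 8 = 2

2


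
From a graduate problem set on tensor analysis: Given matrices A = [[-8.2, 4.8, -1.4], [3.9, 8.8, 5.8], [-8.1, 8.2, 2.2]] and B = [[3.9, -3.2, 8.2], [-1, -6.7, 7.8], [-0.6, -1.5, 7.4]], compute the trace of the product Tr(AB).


Tr(AB) = sum_i (AB)_{ii} where (AB)_{ii} = sum_k A_{ik} B_{ki}.
(AB)_{11} = -8.2*3.9 + 4.8*-1 + -1.4*-0.6 = -35.94
(AB)_{22} = 3.9*-3.2 + 8.8*-6.7 + 5.8*-1.5 = -80.14
(AB)_{33} = -8.1*8.2 + 8.2*7.8 + 2.2*7.4 = 13.82
Tr(AB) = -35.94 + -80.14 + 13.82 = -102.26

-102.26


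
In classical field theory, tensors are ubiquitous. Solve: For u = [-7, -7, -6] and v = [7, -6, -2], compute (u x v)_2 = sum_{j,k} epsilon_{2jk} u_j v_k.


(u x v)_2 = sum_{j,k} epsilon_{2jk} u_j v_k. Only permutations of (1,2,3) contribute; the two non-zero terms are:
eps_{213} u_1 v_3 = -1 * -7 * -2 = -14
eps_{231} u_3 v_1 = 1 * -6 * 7 = -42
(u x v)_2 = -56

-56


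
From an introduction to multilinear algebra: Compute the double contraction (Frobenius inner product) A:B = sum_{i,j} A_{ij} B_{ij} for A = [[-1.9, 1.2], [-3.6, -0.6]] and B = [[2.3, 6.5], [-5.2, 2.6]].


A:B = sum over all i,j of A_{ij} * B_{ij}.
Row 1: -1.9*2.3=-4.37, 1.2*6.5=7.8 => row sum = 3.43
Row 2: -3.6*-5.2=18.72, -0.6*2.6=-1.56 => row sum = 17.16
Total = 3.43 + 17.16 = 20.59

20.59


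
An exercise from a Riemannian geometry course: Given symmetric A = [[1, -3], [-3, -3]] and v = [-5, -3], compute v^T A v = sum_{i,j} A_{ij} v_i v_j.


First compute Av:
(Av)_1 = 1*-5 + -3*-3 = 4
(Av)_2 = -3*-5 + -3*-3 = 24
Av = [4, 24]
Then v^T (Av) = -5*4 + -3*24
= -20 + -72 = -92

-92


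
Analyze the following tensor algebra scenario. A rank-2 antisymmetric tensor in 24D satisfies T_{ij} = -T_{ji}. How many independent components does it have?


An antisymmetric rank-2 tensor satisfies A_{ij} = -A_{ji}, so diagonal entries are zero.
The independent components are the upper-triangular entries: C(n, 2) = n(n-1)/2.
n = 24
C(24, 2) = 24 * 23 / 2 = 552 / 2 = 276

276


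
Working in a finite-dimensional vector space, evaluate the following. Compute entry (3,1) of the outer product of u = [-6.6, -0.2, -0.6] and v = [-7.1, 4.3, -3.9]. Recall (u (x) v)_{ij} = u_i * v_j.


The outer product entry T_{ij} = u_i * v_j.
We need i=3, j=1.
u_3 = -0.6, v_1 = -7.1
T_{3,1} = -0.6 * -7.1 = 4.26

4.26


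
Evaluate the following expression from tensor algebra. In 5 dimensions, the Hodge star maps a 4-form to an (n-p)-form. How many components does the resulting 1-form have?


The Hodge dual of a p-form on an n-dimensional manifold is an (n-p)-form.
n = 5, p = 4, so dual degree = 5 - 4 = 1
The number of components is C(n, n-p) = C(5, 1) = 5

5


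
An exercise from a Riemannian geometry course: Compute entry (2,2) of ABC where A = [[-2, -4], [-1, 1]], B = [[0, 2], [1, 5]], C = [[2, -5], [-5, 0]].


(ABC)_{22} = sum_m (AB)_{2m} C_{m2}. First compute row 2 of AB.
(AB)_{21} = -1*0 + 1*1 = 1
(AB)_{22} = -1*2 + 1*5 = 3
Now contract with column 2 of C:
(AB)_{21} * C_{12} = 1 * -5 = -5
(AB)_{22} * C_{22} = 3 * 0 = 0
(ABC)_{22} = -5 + 0 = -5

-5


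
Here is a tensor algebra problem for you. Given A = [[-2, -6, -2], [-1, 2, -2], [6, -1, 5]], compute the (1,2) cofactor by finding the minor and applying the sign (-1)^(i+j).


To find cofactor C_{12}, delete row 1 and column 2.
The resulting 2x2 submatrix is: [[-1, -2], [6, 5]]
Minor M_{12} = -1*5 - -2*6
  = -5 - -12 = 7
Sign = (-1)^(1+2) = (-1)^3 = -1
Cofactor C_{12} = -1 * 7 = -7

-7


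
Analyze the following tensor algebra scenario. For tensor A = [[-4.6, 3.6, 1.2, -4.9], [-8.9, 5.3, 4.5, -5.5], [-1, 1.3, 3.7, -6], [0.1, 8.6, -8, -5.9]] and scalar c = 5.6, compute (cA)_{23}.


Scalar multiplication: (cA)_{ij} = c * A_{ij}.
c = 5.6
A_{23} = 4.5
(cA)_{23} = 5.6 * 4.5 = 25.2

25.2


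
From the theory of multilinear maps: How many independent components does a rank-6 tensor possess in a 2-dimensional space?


The number of components of a rank-r tensor in d dimensions is d^r.
Here d = 2 and r = 6.
2^6 = 64

64


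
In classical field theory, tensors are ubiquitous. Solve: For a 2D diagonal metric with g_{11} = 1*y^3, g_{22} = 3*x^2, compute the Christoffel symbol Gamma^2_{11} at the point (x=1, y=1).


For a diagonal metric, Gamma^k_{ij} = (1/2) g^{kk} (dg_{ik}/dx_j + dg_{jk}/dx_i - dg_{ij}/dx_k).
The metric is diagonal, so g_{ab} = 0 for a != b.
At the given point: g_{11} = 1, g_{22} = 3
g^{22} = 1/3
dg_{12}/dx_1 = 0 (off-diagonal)
dg_{12}/dx_1 = 0 (off-diagonal)
dg_{11}/dx_2 = dg_{11}/dx_2 = 3
Numerator = 0 + 0 - 3 = -3
Gamma^2_{11} = -3 / (2 * 3) = -1/2

-1/2


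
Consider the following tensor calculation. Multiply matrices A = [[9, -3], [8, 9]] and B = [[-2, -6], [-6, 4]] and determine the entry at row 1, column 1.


(AB)_{ij} = sum_k A_{ik} B_{kj}.
For i=1, j=1:
A_{11} * B_{11} = 9 * -2 = -18
A_{12} * B_{21} = -3 * -6 = 18
Sum = -18 + 18 = 0

0


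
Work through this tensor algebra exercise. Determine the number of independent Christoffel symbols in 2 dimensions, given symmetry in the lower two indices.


Christoffel symbols Gamma^k_{ij} are symmetric in i,j, so there are d * d(d+1)/2 independent symbols.
d = 2
d(d+1)/2 = 2 * 3 / 2 = 3
Total = 2 * 3 = 6

6


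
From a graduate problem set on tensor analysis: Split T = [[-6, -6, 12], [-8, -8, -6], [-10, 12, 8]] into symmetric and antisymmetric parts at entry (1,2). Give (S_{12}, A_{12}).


T_{12} = -6
T_{21} = -8
S_{12} = (-6 + -8)/2 = -14/2 = -7
A_{12} = (-6 - -8)/2 = 2/2 = 1
Check: S + A = -7 + 1 = -6 = T_{12}.

(-7, 1)


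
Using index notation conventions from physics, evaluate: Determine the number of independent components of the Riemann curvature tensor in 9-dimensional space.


The Riemann tensor in d dimensions has d^2(d^2 - 1)/12 independent components.
d = 9, so d^2 = 81
d^2 - 1 = 80
d^2(d^2 - 1) = 81 * 80 = 6480
Divide by 12: 6480 / 12 = 540

540


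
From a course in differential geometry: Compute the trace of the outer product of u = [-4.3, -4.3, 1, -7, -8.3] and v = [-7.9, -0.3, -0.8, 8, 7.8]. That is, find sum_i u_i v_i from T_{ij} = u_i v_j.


The outer product gives T_{ij} = u_i v_j.
The trace (contraction) is Tr(T) = sum_i T_{ii} = sum_i u_i v_i.
Diagonal entries:
T_{11} = u_1 * v_1 = -4.3 * -7.9 = 33.97
T_{22} = u_2 * v_2 = -4.3 * -0.3 = 1.29
T_{33} = u_3 * v_3 = 1 * -0.8 = -0.8
T_{44} = u_4 * v_4 = -7 * 8 = -56
T_{55} = u_5 * v_5 = -8.3 * 7.8 = -64.74
Tr(T) = 33.97 + 1.29 + -0.8 + -56 + -64.74 = -86.28

-86.28


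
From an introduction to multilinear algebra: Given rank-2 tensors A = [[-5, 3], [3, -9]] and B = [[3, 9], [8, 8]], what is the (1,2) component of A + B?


Tensor addition is component-wise: (A + B)_{ij} = A_{ij} + B_{ij}.
A_{12} = 3
B_{12} = 9
(A + B)_{12} = 3 + 9 = 12

12


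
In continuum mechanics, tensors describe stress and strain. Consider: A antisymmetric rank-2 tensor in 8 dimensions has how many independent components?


A antisymmetric rank-2 tensor in d dimensions has d(d-1)/2 independent components.
d = 8
d(d-1)/2 = 8 * 7 / 2 = 56 / 2 = 28

28


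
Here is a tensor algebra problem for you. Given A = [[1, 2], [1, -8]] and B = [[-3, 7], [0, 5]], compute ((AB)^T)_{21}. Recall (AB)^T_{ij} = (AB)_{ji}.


(AB)^T_{ij} = (AB)_{ji} = sum_k A_{jk} B_{ki}.
For i=2, j=1 we need (AB)_{12}:
A_{11} * B_{12} = 1 * 7 = 7
A_{12} * B_{22} = 2 * 5 = 10
Sum = 7 + 10 = 17

17


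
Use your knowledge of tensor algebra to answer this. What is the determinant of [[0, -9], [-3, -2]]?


For a 2x2 matrix [[a, b], [c, d]], det = a*d - b*c.
a = 0, b = -9, c = -3, d = -2
a*d = 0 * -2 = 0
b*c = -9 * -3 = 27
det = 0 - 27 = -27

-27


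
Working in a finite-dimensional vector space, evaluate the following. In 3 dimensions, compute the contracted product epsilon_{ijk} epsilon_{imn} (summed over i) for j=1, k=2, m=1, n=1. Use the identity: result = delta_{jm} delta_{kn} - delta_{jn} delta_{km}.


Using the identity: epsilon_{ijk} epsilon_{imn} = delta_{jm} delta_{kn} - delta_{jn} delta_{km}.
delta_{11} = 1
delta_{21} = 0
delta_{11} = 1
delta_{21} = 0
Result = 1 * 0 - 1 * 0 = 0 - 0 = 0

0


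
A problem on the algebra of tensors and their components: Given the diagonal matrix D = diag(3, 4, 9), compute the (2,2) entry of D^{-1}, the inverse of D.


For a diagonal matrix, the inverse has entries (D^{-1})_{ii} = 1/d_{ii}.
The diagonal entries are: d_{11} = 3, d_{22} = 4, d_{33} = 9
We need (D^{-1})_{22} = 1/d_{22} = 1/4 = 1/4

1/4


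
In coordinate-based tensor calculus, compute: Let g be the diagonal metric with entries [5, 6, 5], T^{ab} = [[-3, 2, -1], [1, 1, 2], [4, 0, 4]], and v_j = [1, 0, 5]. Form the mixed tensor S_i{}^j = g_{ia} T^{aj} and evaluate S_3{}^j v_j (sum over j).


Step 1: lower the first index. For a diagonal metric, g_{ia} T^{aj} = g_{ii} T^{ij} (no sum on i).
g_{33} = 5
S_3{}^1 = 5 * T^{31} = 5 * 4 = 20
S_3{}^2 = 5 * T^{32} = 5 * 0 = 0
S_3{}^3 = 5 * T^{33} = 5 * 4 = 20
Step 2: contract S_3{}^j with v_j.
S_3{}^1 * v_1 = 20 * 1 = 20
S_3{}^2 * v_2 = 0 * 0 = 0
S_3{}^3 * v_3 = 20 * 5 = 100
Result = 20 + 0 + 100 = 120

120


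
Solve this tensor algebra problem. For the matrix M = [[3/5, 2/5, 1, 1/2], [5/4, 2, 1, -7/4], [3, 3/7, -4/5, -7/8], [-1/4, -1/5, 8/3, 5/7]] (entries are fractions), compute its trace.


The trace is the sum of diagonal entries.
Diagonal: M[1,1] = 3/5, M[2,2] = 2, M[3,3] = -4/5, M[4,4] = 5/7
Tr(M) = 3/5 + 2 + -4/5 + 5/7
Computing step by step:
After adding M[1,1]: 3/5
After adding M[2,2]: 13/5
After adding M[3,3]: 9/5
After adding M[4,4]: 88/35
Tr(M) = 88/35

88/35


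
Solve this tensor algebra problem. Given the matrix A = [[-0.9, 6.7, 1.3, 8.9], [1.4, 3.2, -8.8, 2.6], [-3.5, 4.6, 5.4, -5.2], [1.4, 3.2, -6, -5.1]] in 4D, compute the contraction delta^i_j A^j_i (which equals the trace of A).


The contraction (trace) of a rank-2 tensor is the sum of its diagonal elements.
Diagonal entries: A[1,1] = -0.9, A[2,2] = 3.2, A[3,3] = 5.4, A[4,4] = -5.1
Tr(A) = -0.9 + 3.2 + 5.4 + -5.1 = 2.6

2.6


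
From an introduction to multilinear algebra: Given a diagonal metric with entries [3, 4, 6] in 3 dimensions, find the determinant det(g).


For a diagonal metric, the determinant is the product of diagonal entries.
Diagonal entries: 3, 4, 6
det(g) = 3 * 4 * 6 = 72

72


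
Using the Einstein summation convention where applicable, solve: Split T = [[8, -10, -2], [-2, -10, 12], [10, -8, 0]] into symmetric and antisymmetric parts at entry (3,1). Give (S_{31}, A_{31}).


T_{31} = 10
T_{13} = -2
S_{31} = (10 + -2)/2 = 8/2 = 4
A_{31} = (10 - -2)/2 = 12/2 = 6
Check: S + A = 4 + 6 = 10 = T_{31}.

(4, 6)


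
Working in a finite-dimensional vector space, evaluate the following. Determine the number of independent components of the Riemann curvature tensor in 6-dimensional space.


The Riemann tensor in d dimensions has d^2(d^2 - 1)/12 independent components.
d = 6, so d^2 = 36
d^2 - 1 = 35
d^2(d^2 - 1) = 36 * 35 = 1260
Divide by 12: 1260 / 12 = 105

105


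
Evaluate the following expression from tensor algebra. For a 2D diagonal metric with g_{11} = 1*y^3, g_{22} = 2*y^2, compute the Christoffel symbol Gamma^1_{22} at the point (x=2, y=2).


For a diagonal metric, Gamma^k_{ij} = (1/2) g^{kk} (dg_{ik}/dx_j + dg_{jk}/dx_i - dg_{ij}/dx_k).
The metric is diagonal, so g_{ab} = 0 for a != b.
At the given point: g_{11} = 8, g_{22} = 8
g^{11} = 1/8
dg_{21}/dx_2 = 0 (off-diagonal)
dg_{21}/dx_2 = 0 (off-diagonal)
dg_{22}/dx_1 = dg_{22}/dx_1 = 0
Numerator = 0 + 0 - 0 = 0
Gamma^1_{22} = 0 / (2 * 8) = 0

0


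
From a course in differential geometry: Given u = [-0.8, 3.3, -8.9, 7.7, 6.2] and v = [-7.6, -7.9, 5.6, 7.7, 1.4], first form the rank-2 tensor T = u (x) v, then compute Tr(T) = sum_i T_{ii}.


The outer product gives T_{ij} = u_i v_j.
The trace (contraction) is Tr(T) = sum_i T_{ii} = sum_i u_i v_i.
Diagonal entries:
T_{11} = u_1 * v_1 = -0.8 * -7.6 = 6.08
T_{22} = u_2 * v_2 = 3.3 * -7.9 = -26.07
T_{33} = u_3 * v_3 = -8.9 * 5.6 = -49.84
T_{44} = u_4 * v_4 = 7.7 * 7.7 = 59.29
T_{55} = u_5 * v_5 = 6.2 * 1.4 = 8.68
Tr(T) = 6.08 + -26.07 + -49.84 + 59.29 + 8.68 = -1.86

-1.86


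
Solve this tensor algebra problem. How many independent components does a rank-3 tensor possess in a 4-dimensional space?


The number of components of a rank-r tensor in d dimensions is d^r.
Here d = 4 and r = 3.
4^3 = 64

64


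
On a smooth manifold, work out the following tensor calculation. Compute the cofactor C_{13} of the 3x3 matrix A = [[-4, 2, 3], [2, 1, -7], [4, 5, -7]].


To find cofactor C_{13}, delete row 1 and column 3.
The resulting 2x2 submatrix is: [[2, 1], [4, 5]]
Minor M_{13} = 2*5 - 1*4
  = 10 - 4 = 6
Sign = (-1)^(1+3) = (-1)^4 = 1
Cofactor C_{13} = 1 * 6 = 6

6


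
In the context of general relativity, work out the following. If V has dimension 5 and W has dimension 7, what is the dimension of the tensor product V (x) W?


The dimension of a tensor product is the product of dimensions.
dim(V) = 5, dim(W) = 7
dim(V (x) W) = 5 * 7 = 35

35


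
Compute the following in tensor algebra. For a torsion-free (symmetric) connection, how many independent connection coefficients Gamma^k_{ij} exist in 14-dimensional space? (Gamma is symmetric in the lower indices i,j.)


Christoffel symbols Gamma^k_{ij} are symmetric in i,j, so there are d * d(d+1)/2 independent symbols.
d = 14
d(d+1)/2 = 14 * 15 / 2 = 105
Total = 14 * 105 = 1470

1470


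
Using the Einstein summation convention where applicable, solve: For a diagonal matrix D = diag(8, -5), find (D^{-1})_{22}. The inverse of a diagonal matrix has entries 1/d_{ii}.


For a diagonal matrix, the inverse has entries (D^{-1})_{ii} = 1/d_{ii}.
The diagonal entries are: d_{11} = 8, d_{22} = -5
We need (D^{-1})_{22} = 1/d_{22} = 1/-5 = -1/5

-1/5


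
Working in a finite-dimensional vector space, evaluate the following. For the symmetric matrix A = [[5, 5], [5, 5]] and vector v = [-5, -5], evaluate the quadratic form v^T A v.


First compute Av:
(Av)_1 = 5*-5 + 5*-5 = -50
(Av)_2 = 5*-5 + 5*-5 = -50
Av = [-50, -50]
Then v^T (Av) = -5*-50 + -5*-50
= 250 + 250 = 500

500


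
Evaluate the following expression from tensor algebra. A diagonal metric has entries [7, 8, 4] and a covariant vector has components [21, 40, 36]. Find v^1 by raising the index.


To raise an index with a diagonal metric: v^i = v_i / g_{ii}.
For index 1: v_1 = 21, g_{11} = 7
v^1 = 21 / 7 = 3

3


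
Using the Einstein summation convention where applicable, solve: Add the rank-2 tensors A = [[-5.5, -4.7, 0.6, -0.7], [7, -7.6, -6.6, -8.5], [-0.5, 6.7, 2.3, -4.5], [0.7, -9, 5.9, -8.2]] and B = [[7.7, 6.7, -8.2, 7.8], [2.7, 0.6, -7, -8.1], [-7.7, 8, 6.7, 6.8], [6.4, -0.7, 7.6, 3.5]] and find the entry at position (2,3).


Tensor addition is component-wise: (A + B)_{ij} = A_{ij} + B_{ij}.
A_{23} = -6.6
B_{23} = -7
(A + B)_{23} = -6.6 + -7 = -13.6

-13.6


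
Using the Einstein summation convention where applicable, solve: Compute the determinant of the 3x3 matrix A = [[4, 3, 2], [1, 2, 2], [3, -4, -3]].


Expanding along the first row, det(A) = a11*M_11 - a12*M_12 + a13*M_13, where M_1j is the (1,j) minor.
Minor M_11 = 2*-3 - 2*-4 = 2
Minor M_12 = 1*-3 - 2*3 = -9
Minor M_13 = 1*-4 - 2*3 = -10
det = 4*(2) - 3*(-9) + 2*(-10)
    = 8 - -27 + -20
    = 15

15


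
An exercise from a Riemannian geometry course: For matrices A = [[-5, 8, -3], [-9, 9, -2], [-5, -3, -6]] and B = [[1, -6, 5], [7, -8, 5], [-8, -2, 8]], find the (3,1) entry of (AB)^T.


(AB)^T_{ij} = (AB)_{ji} = sum_k A_{jk} B_{ki}.
For i=3, j=1 we need (AB)_{13}:
A_{11} * B_{13} = -5 * 5 = -25
A_{12} * B_{23} = 8 * 5 = 40
A_{13} * B_{33} = -3 * 8 = -24
Sum = -25 + 40 + -24 = -9

-9


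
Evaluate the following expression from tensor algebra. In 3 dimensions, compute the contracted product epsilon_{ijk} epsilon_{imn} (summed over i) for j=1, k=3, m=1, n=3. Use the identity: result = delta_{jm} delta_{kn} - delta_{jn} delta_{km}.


Using the identity: epsilon_{ijk} epsilon_{imn} = delta_{jm} delta_{kn} - delta_{jn} delta_{km}.
delta_{11} = 1
delta_{33} = 1
delta_{13} = 0
delta_{31} = 0
Result = 1 * 1 - 0 * 0 = 1 - 0 = 1

1


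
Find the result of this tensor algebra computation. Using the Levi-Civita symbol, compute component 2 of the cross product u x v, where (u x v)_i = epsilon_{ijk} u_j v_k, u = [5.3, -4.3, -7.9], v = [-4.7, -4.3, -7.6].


(u x v)_2 = sum_{j,k} epsilon_{2jk} u_j v_k. Only permutations of (1,2,3) contribute; the two non-zero terms are:
eps_{213} u_1 v_3 = -1 * 5.3 * -7.6 = 40.28
eps_{231} u_3 v_1 = 1 * -7.9 * -4.7 = 37.13
(u x v)_2 = 77.41

77.41


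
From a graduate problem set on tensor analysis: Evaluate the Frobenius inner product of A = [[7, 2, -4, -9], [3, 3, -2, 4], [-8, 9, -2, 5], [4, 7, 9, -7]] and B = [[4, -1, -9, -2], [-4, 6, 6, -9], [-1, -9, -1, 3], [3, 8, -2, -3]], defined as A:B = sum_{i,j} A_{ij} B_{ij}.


A:B = sum over all i,j of A_{ij} * B_{ij}.
Row 1: 7*4=28, 2*-1=-2, -4*-9=36, -9*-2=18 => row sum = 80
Row 2: 3*-4=-12, 3*6=18, -2*6=-12, 4*-9=-36 => row sum = -42
Row 3: -8*-1=8, 9*-9=-81, -2*-1=2, 5*3=15 => row sum = -56
Row 4: 4*3=12, 7*8=56, 9*-2=-18, -7*-3=21 => row sum = 71
Total = 80 + -42 + -56 + 71 = 53

53


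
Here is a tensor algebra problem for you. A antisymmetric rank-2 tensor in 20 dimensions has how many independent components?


A antisymmetric rank-2 tensor in d dimensions has d(d-1)/2 independent components.
d = 20
d(d-1)/2 = 20 * 19 / 2 = 380 / 2 = 190

190


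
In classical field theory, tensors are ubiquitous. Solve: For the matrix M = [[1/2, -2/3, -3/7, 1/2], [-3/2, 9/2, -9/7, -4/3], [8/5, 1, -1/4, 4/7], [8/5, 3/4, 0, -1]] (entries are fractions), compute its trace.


The trace is the sum of diagonal entries.
Diagonal: M[1,1] = 1/2, M[2,2] = 9/2, M[3,3] = -1/4, M[4,4] = -1
Tr(M) = 1/2 + 9/2 + -1/4 + -1
Computing step by step:
After adding M[1,1]: 1/2
After adding M[2,2]: 5
After adding M[3,3]: 19/4
After adding M[4,4]: 15/4
Tr(M) = 15/4

15/4


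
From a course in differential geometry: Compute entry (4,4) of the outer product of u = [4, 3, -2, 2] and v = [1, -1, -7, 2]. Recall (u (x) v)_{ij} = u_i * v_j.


The outer product entry T_{ij} = u_i * v_j.
We need i=4, j=4.
u_4 = 2, v_4 = 2
T_{4,4} = 2 * 2 = 4

4


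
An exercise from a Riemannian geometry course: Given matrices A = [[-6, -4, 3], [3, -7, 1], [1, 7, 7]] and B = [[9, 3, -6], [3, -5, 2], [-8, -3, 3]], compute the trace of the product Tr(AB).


Tr(AB) = sum_i (AB)_{ii} where (AB)_{ii} = sum_k A_{ik} B_{ki}.
(AB)_{11} = -6*9 + -4*3 + 3*-8 = -90
(AB)_{22} = 3*3 + -7*-5 + 1*-3 = 41
(AB)_{33} = 1*-6 + 7*2 + 7*3 = 29
Tr(AB) = -90 + 41 + 29 = -20

-20


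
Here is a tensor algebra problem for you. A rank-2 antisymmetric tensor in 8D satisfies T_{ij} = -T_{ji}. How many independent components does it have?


An antisymmetric rank-2 tensor satisfies A_{ij} = -A_{ji}, so diagonal entries are zero.
The independent components are the upper-triangular entries: C(n, 2) = n(n-1)/2.
n = 8
C(8, 2) = 8 * 7 / 2 = 56 / 2 = 28

28
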